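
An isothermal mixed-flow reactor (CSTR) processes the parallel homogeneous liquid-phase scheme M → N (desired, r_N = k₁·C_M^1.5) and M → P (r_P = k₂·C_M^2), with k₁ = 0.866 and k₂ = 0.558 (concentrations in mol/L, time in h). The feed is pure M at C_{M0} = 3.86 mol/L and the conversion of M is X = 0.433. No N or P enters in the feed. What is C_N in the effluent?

Exit C_M = C_{M0}(1−X) = 3.86×0.567 = 2.189 mol/L.
Rates in a CSTR are evaluated at the outlet concentration: r_N = 0.866×2.189^1.5 = 2.804, r_P = 0.558×2.189^2 = 2.673.
Fraction of consumed M going to N: r_N/(r_N+r_P) = 0.5120.
C_N = 0.5120·C_{M0}·X = 0.5120×3.86×0.433 = 0.856 mol/L.

0.856 mol/L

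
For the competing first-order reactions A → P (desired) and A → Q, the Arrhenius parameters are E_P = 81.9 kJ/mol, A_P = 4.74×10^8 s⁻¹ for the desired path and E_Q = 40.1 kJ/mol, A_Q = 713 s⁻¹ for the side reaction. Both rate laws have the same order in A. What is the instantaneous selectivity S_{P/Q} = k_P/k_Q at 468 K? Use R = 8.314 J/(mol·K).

14.4

With equal orders, S_{P/Q} = k_P/k_Q = (A_P/A_Q)·exp[(E_Q−E_P)/(RT)].
(E_Q−E_P)/(RT) = (40.1−81.9)×10³/(8.314×468) = -41800/3891 = -10.74.
k_P/k_Q = (4.74×10^8/713)·exp(-10.74) = 6.648×10^5 × 2.160×10^-5 = 14.4.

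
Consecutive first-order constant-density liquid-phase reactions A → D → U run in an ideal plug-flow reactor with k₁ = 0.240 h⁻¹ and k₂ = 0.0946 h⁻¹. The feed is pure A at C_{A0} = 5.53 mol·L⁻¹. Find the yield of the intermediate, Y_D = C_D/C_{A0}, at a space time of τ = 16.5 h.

Solving the coupled first-order balances gives C_D(τ) = [k₁/(k₂−k₁)]·C_{A0}·(e^(−k₁τ) − e^(−k₂τ)).
e^(−k₁τ) = e^(−0.240×16.5) = e^(−3.960) = 0.01906; e^(−k₂τ) = e^(−1.561) = 0.2099.
C_D = 0.240×5.53/(0.0946−0.240) × (0.01906−0.2099) = (-9.128)×(-0.1909) = 1.742 mol·L⁻¹.
Y_D = C_D/C_{A0} = 1.742/5.53 = 0.315.

0.315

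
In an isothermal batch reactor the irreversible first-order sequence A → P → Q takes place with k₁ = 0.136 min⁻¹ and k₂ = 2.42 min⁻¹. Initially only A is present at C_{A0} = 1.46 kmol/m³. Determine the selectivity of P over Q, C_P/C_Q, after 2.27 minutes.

The intermediate concentration in a first-order A→B→C sequence is C_P = k₁C_{A0}(e^(−k₁t) − e^(−k₂t))/(k₂−k₁).
e^(−k₁t) = e^(−0.136×2.27) = e^(−0.3087) = 0.7344; e^(−k₂t) = e^(−5.493) = 0.004114.
C_P = 0.136×1.46/(2.42−0.136) × (0.7344−0.004114) = 0.08694×0.7303 = 0.06349 kmol/m³.
C_A = C_{A0}e^(−k₁t) = 1.072 kmol/m³, so C_Q = C_{A0}−C_A−C_P = 0.3243 kmol/m³; C_P/C_Q = 0.196.

0.196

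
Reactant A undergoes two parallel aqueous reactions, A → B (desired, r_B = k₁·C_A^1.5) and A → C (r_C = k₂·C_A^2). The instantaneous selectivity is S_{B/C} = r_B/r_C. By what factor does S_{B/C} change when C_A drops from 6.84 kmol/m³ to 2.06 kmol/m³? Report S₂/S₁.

1.82

S_{B/C} = (k₁/k₂)·C_A^-0.5, so S₂/S₁ = (C_{A,2}/C_{A,1})^-0.5.
= (2.06/6.84)^(-0.5) = (0.3012)^(-0.5) = 1.82.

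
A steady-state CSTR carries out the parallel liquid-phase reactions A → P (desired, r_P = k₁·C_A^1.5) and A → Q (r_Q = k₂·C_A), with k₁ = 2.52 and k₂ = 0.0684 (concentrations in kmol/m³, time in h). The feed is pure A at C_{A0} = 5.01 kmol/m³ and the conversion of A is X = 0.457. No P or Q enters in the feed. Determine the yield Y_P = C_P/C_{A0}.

Exit C_A = C_{A0}(1−X) = 5.01×0.543 = 2.720 kmol/m³.
A CSTR operates uniformly at the exit composition, giving r_P = 11.31 and r_Q = 0.1861 (each k·C_A^n at C_A = 2.720).
Fraction of consumed A going to P: r_P/(r_P+r_Q) = 0.9838.
C_P = 0.9838·C_{A0}·X = 0.9838×5.01×0.457 = 2.25 kmol/m³; Y_P = C_P/C_{A0} = 0.450.

0.450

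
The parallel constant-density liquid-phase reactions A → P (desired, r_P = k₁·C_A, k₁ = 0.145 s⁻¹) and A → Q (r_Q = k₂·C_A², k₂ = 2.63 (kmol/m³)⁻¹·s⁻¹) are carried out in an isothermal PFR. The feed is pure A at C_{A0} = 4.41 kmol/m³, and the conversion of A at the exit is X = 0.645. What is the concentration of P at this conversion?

C_A = C_{A0}(1−X) = 1.566 kmol/m³.
Along a PFR/batch, dC_P/dC_A = −r_P/(r_P+r_Q) = −k₁/(k₁+k₂·C_A).
Integrating from C_{A0} to C_A: C_P = (0.145/2.63)·ln[(0.145+2.63·4.41)/(0.145+2.63·1.57)] = 0.05513·ln(11.74/4.262) = 0.05587 kmol/m³.

0.0559 kmol/m³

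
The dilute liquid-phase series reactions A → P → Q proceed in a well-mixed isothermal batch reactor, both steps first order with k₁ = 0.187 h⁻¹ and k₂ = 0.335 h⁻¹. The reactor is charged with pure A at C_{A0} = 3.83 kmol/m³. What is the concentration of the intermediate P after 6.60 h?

0.878 kmol/m³

For first-order series with pure A initially, C_P(t) = k₁C_{A0}/(k₂−k₁)·(e^(−k₁t) − e^(−k₂t)).
e^(−k₁t) = e^(−0.187×6.60) = e^(−1.234) = 0.2911; e^(−k₂t) = e^(−2.211) = 0.1096.
C_P = 0.187×3.83/(0.335−0.187) × (0.2911−0.1096) = 4.839×0.1815 = 0.8782 kmol/m³.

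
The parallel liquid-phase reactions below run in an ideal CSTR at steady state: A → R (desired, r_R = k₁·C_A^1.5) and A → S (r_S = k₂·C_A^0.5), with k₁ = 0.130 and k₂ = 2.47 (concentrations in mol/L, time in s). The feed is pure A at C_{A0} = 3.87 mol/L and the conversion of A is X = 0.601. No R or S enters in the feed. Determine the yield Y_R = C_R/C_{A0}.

0.0452

Exit C_A = C_{A0}(1−X) = 3.87×0.399 = 1.544 mol/L.
Rates in a CSTR are evaluated at the outlet concentration: r_R = 0.130×1.544^1.5 = 0.2494, r_S = 2.47×1.544^0.5 = 3.069.
Fraction of consumed A going to R: r_R/(r_R+r_S) = 0.07516.
C_R = 0.07516·C_{A0}·X = 0.07516×3.87×0.601 = 0.175 mol/L; Y_R = C_R/C_{A0} = 0.0452.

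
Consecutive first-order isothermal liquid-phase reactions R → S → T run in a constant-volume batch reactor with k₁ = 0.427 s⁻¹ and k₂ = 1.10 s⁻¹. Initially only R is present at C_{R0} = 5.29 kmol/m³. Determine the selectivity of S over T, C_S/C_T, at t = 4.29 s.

0.129

The intermediate concentration in a first-order A→B→C sequence is C_S = k₁C_{R0}(e^(−k₁t) − e^(−k₂t))/(k₂−k₁).
e^(−k₁t) = e^(−0.427×4.29) = e^(−1.832) = 0.1601; e^(−k₂t) = e^(−4.719) = 0.008924.
C_S = 0.427×5.29/(1.10−0.427) × (0.1601−0.008924) = 3.356×0.1512 = 0.5075 kmol/m³.
C_R = C_{R0}e^(−k₁t) = 0.8470 kmol/m³, so C_T = C_{R0}−C_R−C_S = 3.935 kmol/m³; C_S/C_T = 0.129.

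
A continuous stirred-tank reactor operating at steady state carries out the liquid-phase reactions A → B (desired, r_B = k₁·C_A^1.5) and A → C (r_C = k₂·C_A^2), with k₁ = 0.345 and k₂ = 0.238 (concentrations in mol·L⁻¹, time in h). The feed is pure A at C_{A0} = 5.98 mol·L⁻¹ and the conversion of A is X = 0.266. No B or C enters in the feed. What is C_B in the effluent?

Exit C_A = C_{A0}(1−X) = 5.98×0.734 = 4.389 mol·L⁻¹.
A CSTR operates uniformly at the exit composition, giving r_B = 3.173 and r_C = 4.585 (each k·C_A^n at C_A = 4.389).
Fraction of consumed A going to B: r_B/(r_B+r_C) = 0.4089.
C_B = 0.4089·C_{A0}·X = 0.4089×5.98×0.266 = 0.651 mol·L⁻¹.

0.651 mol·L⁻¹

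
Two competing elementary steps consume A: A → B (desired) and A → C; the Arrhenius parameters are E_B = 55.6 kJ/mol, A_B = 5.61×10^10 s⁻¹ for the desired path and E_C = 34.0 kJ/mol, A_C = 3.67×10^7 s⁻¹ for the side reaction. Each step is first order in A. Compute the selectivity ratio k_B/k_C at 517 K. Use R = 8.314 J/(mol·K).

k_B/k_C = (A_B/A_C)·exp[−(E_B−E_C)/(RT)] = (A_B/A_C)·exp[(E_C−E_B)/(RT)].
(E_C−E_B)/(RT) = (34.0−55.6)×10³/(8.314×517) = -21600/4298 = -5.025.
k_B/k_C = (5.61×10^10/3.67×10^7)·exp(-5.025) = 1529 × 0.006570 = 10.0.
Since E_B > E_C, raising the temperature improves selectivity toward B.

10.0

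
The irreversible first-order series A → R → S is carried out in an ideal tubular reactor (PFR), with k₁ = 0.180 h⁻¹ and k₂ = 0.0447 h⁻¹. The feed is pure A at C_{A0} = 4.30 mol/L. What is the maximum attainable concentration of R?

2.71 mol/L

At the optimum, C_{R,max}/C_{A0} = (k₁/k₂)^[k₂/(k₂−k₁)].
= (0.180/0.0447)^(0.0447/(0.0447−0.180)) = (4.027)^(-0.3304) = 0.6312.
C_{R,max} = 0.6312×4.30 = 2.71 mol/L.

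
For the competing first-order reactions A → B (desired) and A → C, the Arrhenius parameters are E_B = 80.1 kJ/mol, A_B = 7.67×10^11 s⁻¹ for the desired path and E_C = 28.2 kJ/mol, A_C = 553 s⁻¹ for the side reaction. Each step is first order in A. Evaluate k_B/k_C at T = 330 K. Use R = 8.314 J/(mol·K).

Since both paths have the same order in A, the concentration cancels and S_{B/C} = k_B/k_C = (A_B/A_C)·exp[(E_C−E_B)/(RT)].
(E_C−E_B)/(RT) = (28.2−80.1)×10³/(8.314×330) = -51900/2744 = -18.92.
k_B/k_C = (7.67×10^11/553)·exp(-18.92) = 1.387×10^9 × 6.090×10^-9 = 8.45.

8.45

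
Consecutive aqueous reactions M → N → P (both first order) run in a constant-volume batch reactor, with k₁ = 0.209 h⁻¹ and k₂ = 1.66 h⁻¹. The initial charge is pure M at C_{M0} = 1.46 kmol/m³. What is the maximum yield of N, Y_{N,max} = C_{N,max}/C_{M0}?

0.0934

For a first-order series the maximum intermediate yield is C_{N,max}/C_{M0} = (k₁/k₂)^[k₂/(k₂−k₁)].
= (0.209/1.66)^(1.66/(1.66−0.209)) = (0.1259)^(1.144) = 0.09341.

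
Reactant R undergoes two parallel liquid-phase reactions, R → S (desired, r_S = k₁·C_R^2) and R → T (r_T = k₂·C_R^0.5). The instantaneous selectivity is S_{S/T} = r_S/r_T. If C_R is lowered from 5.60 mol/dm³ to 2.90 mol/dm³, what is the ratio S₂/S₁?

S_{S/T} = (k₁/k₂)·C_R^1.5, so S₂/S₁ = (C_{R,2}/C_{R,1})^1.5.
= (2.90/5.60)^1.5 = (0.5179)^1.5 = 0.373.
Selectivity toward S falls as C_R falls — high-concentration operation is favoured.

0.373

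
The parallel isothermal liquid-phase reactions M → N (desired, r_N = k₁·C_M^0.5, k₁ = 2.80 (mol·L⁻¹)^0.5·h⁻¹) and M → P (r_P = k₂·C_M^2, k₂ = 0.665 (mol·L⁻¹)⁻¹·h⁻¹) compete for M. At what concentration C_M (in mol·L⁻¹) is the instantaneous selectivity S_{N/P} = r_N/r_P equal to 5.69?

0.818 mol·L⁻¹

S_{N/P} = (k₁/k₂)·C_M^-1.5 ⇒ C_M = (S·k₂/k₁)^(1/(-1.5)).
= (5.69×0.665/2.80)^(-0.6667) = (1.351)^(-0.6667) = 0.818 mol·L⁻¹.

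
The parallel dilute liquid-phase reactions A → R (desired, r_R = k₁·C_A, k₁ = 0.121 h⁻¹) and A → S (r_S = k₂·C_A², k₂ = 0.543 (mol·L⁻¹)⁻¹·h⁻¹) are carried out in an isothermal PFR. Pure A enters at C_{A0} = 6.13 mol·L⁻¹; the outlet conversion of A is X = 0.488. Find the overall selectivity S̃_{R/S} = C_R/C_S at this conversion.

C_A = C_{A0}(1−X) = 3.139 mol·L⁻¹.
Along a PFR/batch, dC_R/dC_A = −r_R/(r_R+r_S) = −k₁/(k₁+k₂·C_A).
Integrating from C_{A0} to C_A: C_R = (0.121/0.543)·ln[(0.121+0.543·6.13)/(0.121+0.543·3.14)] = 0.2228·ln(3.450/1.825) = 0.1418 mol·L⁻¹.
C_S = (C_{A0}−C_A)−C_R = 2.850 mol·L⁻¹; S̃_{R/S} = 0.1418/2.850 = 0.0498.

0.0498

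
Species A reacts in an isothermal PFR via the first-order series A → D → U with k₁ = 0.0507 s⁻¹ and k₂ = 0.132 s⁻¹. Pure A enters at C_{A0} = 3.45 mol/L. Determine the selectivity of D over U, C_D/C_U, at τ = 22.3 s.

The intermediate concentration in a first-order A→B→C sequence is C_D = k₁C_{A0}(e^(−k₁τ) − e^(−k₂τ))/(k₂−k₁).
e^(−k₁τ) = e^(−0.0507×22.3) = e^(−1.131) = 0.3228; e^(−k₂τ) = e^(−2.944) = 0.05268.
C_D = 0.0507×3.45/(0.132−0.0507) × (0.3228−0.05268) = 2.151×0.2702 = 0.5812 mol/L.
C_A = C_{A0}e^(−k₁τ) = 1.114 mol/L, so C_U = C_{A0}−C_A−C_D = 1.755 mol/L; C_D/C_U = 0.331.

0.331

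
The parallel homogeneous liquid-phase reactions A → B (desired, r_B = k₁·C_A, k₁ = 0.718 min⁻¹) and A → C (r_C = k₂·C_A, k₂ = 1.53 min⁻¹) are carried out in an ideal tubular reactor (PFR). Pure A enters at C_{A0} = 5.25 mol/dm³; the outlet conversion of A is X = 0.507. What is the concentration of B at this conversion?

0.850 mol/dm³

C_A = C_{A0}(1−X) = 2.588 mol/dm³.
Both paths are first order in A, so the instantaneous fraction to B is constant: dC_B/d(−C_A) = k₁/(k₁+k₂) = 0.3194.
C_B = 0.3194·(C_{A0}−C_A) = 0.3194×2.662 = 0.850 mol/dm³.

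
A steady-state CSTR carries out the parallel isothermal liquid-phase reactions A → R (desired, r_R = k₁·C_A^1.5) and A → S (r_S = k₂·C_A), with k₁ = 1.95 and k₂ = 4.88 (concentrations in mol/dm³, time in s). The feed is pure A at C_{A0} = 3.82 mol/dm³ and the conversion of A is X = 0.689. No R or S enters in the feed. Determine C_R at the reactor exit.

Exit C_A = C_{A0}(1−X) = 3.82×0.311 = 1.188 mol/dm³.
In a CSTR the entire volume is at exit conditions, so r_R = 1.95×1.188^1.5 = 2.525 and r_S = 4.88×1.188 = 5.798.
Fraction of consumed A going to R: r_R/(r_R+r_S) = 0.3034.
C_R = 0.3034·C_{A0}·X = 0.3034×3.82×0.689 = 0.799 mol/dm³.

0.799 mol/dm³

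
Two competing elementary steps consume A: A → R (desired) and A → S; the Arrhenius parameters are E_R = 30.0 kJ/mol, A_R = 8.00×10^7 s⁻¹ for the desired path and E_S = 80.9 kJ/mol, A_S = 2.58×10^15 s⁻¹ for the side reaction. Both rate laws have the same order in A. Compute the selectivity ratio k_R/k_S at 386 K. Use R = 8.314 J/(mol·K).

0.240

With equal orders, S_{R/S} = k_R/k_S = (A_R/A_S)·exp[(E_S−E_R)/(RT)].
(E_S−E_R)/(RT) = (80.9−30.0)×10³/(8.314×386) = 50900/3209 = 15.86.
k_R/k_S = (8.00×10^7/2.58×10^15)·exp(15.86) = 3.101×10^-8 × 7.730×10^6 = 0.240.
Since E_R < E_S, lowering the temperature improves selectivity toward R.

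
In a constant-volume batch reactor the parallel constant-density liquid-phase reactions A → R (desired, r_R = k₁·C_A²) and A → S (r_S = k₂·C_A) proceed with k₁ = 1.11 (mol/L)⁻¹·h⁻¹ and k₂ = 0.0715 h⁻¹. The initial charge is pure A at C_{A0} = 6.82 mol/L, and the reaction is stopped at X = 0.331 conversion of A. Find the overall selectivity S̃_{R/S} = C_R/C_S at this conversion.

87.2

C_A = C_{A0}(1−X) = 4.563 mol/L.
Along a PFR/batch, dC_S/dC_A = −r_S/(r_R+r_S) = −k₂/(k₂+k₁·C_A).
Integrating from C_{A0} to C_A: C_S = (0.0715/1.11)·ln[(0.0715+1.11·6.82)/(0.0715+1.11·4.56)] = 0.06441·ln(7.642/5.136) = 0.02560 mol/L.
Then C_R = (C_{A0}−C_A) − C_S = 2.257 − 0.02560 = 2.232 mol/L.
S̃_{R/S} = C_R/C_S = 2.232/0.02560 = 87.2.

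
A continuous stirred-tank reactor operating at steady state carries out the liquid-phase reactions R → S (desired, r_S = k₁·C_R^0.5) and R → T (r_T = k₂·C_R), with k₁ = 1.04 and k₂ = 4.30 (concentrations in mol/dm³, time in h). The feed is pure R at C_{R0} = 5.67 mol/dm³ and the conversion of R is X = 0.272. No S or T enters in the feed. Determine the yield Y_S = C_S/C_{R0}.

0.0289

Exit C_R = C_{R0}(1−X) = 5.67×0.728 = 4.128 mol/dm³.
Rates in a CSTR are evaluated at the outlet concentration: r_S = 1.04×4.128^0.5 = 2.113, r_T = 4.30×4.128 = 17.75.
Fraction of consumed R going to S: r_S/(r_S+r_T) = 0.1064.
C_S = 0.1064·C_{R0}·X = 0.1064×5.67×0.272 = 0.164 mol/dm³; Y_S = C_S/C_{R0} = 0.0289.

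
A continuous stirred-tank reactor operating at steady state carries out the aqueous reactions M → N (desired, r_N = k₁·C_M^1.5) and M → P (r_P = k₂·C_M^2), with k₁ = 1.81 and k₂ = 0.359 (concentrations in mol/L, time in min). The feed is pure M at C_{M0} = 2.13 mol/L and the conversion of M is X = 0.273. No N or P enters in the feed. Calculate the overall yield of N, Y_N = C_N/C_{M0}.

0.219

Exit C_M = C_{M0}(1−X) = 2.13×0.727 = 1.549 mol/L.
A CSTR operates uniformly at the exit composition, giving r_N = 3.488 and r_P = 0.8608 (each k·C_M^n at C_M = 1.549).
Fraction of consumed M going to N: r_N/(r_N+r_P) = 0.8020.
C_N = 0.8020·C_{M0}·X = 0.8020×2.13×0.273 = 0.466 mol/L; Y_N = C_N/C_{M0} = 0.219.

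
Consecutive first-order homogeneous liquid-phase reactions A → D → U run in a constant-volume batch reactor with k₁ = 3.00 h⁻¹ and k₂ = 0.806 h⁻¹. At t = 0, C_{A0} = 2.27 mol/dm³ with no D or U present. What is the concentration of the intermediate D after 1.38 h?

0.971 mol/dm³

Solving the coupled first-order balances gives C_D(t) = [k₁/(k₂−k₁)]·C_{A0}·(e^(−k₁t) − e^(−k₂t)).
e^(−k₁t) = e^(−3.00×1.38) = e^(−4.140) = 0.01592; e^(−k₂t) = e^(−1.112) = 0.3288.
C_D = 3.00×2.27/(0.806−3.00) × (0.01592−0.3288) = (-3.104)×(-0.3129) = 0.9712 mol/dm³.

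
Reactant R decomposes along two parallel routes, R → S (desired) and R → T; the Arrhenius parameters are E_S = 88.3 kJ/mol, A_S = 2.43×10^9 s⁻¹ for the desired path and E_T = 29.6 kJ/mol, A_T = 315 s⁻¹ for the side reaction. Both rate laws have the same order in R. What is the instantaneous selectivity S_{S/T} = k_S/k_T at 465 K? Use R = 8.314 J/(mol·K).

1.96

With equal orders, S_{S/T} = k_S/k_T = (A_S/A_T)·exp[(E_T−E_S)/(RT)].
(E_T−E_S)/(RT) = (29.6−88.3)×10³/(8.314×465) = -58700/3866 = -15.18.
k_S/k_T = (2.43×10^9/315)·exp(-15.18) = 7.714×10^6 × 2.546×10^-7 = 1.96.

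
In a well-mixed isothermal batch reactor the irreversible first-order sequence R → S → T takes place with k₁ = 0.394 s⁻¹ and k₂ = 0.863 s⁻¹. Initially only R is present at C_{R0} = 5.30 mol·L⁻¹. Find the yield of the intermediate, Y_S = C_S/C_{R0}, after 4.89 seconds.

For first-order series with pure R initially, C_S(t) = k₁C_{R0}/(k₂−k₁)·(e^(−k₁t) − e^(−k₂t)).
e^(−k₁t) = e^(−0.394×4.89) = e^(−1.927) = 0.1456; e^(−k₂t) = e^(−4.220) = 0.01470.
C_S = 0.394×5.30/(0.863−0.394) × (0.1456−0.01470) = 4.452×0.1309 = 0.5830 mol·L⁻¹.
Y_S = C_S/C_{R0} = 0.5830/5.30 = 0.110.

0.110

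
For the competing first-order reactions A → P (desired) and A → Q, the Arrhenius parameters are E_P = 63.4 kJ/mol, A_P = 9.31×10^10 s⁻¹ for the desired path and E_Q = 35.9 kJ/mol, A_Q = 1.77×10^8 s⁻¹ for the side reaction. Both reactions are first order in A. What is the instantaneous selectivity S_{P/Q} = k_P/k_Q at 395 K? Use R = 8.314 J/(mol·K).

0.121

k_P/k_Q = (A_P/A_Q)·exp[−(E_P−E_Q)/(RT)] = (A_P/A_Q)·exp[(E_Q−E_P)/(RT)].
(E_Q−E_P)/(RT) = (35.9−63.4)×10³/(8.314×395) = -27500/3284 = -8.374.
k_P/k_Q = (9.31×10^10/1.77×10^8)·exp(-8.374) = 526.0 × 2.308×10^-4 = 0.121.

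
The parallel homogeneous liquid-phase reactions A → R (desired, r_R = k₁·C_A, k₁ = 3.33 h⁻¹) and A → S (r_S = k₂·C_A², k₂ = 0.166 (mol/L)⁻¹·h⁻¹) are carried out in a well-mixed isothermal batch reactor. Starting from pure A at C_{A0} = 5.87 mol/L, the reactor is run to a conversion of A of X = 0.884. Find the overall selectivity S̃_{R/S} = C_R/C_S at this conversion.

6.31

C_A = C_{A0}(1−X) = 0.6809 mol/L.
Along a PFR/batch, dC_R/dC_A = −r_R/(r_R+r_S) = −k₁/(k₁+k₂·C_A).
Integrating from C_{A0} to C_A: C_R = (3.33/0.166)·ln[(3.33+0.166·5.87)/(3.33+0.166·0.681)] = 20.06·ln(4.304/3.443) = 4.479 mol/L.
C_S = (C_{A0}−C_A)−C_R = 0.7098 mol/L; S̃_{R/S} = 4.479/0.7098 = 6.31.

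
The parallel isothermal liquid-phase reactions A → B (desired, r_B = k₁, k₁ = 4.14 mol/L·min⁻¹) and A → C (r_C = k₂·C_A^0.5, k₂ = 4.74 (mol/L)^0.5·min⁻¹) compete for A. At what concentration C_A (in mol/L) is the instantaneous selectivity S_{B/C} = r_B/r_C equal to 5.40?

0.0262 mol/L

S_{B/C} = (k₁/k₂)·C_A^-0.5 ⇒ C_A = (S·k₂/k₁)^(-2).
= (5.40×4.74/4.14)^(-2) = (6.183)^(-2) = 0.0262 mol/L.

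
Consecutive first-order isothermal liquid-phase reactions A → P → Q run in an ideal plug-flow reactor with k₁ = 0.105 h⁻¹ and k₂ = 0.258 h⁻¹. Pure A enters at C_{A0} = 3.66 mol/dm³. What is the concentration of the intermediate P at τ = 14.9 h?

Solving the coupled first-order balances gives C_P(τ) = [k₁/(k₂−k₁)]·C_{A0}·(e^(−k₁τ) − e^(−k₂τ)).
e^(−k₁τ) = e^(−0.105×14.9) = e^(−1.565) = 0.2092; e^(−k₂τ) = e^(−3.844) = 0.02140.
C_P = 0.105×3.66/(0.258−0.105) × (0.2092−0.02140) = 2.512×0.1878 = 0.4717 mol/dm³.

0.472 mol/dm³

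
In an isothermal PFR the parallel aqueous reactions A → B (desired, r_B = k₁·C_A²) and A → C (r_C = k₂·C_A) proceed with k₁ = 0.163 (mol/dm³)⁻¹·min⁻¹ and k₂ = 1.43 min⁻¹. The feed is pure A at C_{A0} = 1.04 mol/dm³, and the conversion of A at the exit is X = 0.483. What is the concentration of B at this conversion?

0.0413 mol/dm³

C_A = C_{A0}(1−X) = 0.5377 mol/dm³.
Along a PFR/batch, dC_C/dC_A = −r_C/(r_B+r_C) = −k₂/(k₂+k₁·C_A).
Integrating from C_{A0} to C_A: C_C = (1.43/0.163)·ln[(1.43+0.163·1.04)/(1.43+0.163·0.538)] = 8.773·ln(1.600/1.518) = 0.4610 mol/dm³.
Then C_B = (C_{A0}−C_A) − C_C = 0.5023 − 0.4610 = 0.04133 mol/dm³.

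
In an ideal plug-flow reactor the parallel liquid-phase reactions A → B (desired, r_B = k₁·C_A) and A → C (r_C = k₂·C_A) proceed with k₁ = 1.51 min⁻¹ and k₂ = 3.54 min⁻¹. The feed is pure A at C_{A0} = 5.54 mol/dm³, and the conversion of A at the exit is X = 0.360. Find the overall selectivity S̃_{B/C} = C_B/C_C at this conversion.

C_A = C_{A0}(1−X) = 3.546 mol/dm³.
Both paths are first order in A, so the instantaneous fraction to B is constant: dC_B/d(−C_A) = k₁/(k₁+k₂) = 0.2990.
C_B = 0.2990·(C_{A0}−C_A) = 0.2990×1.994 = 0.596 mol/dm³.
C_C = (C_{A0}−C_A)−C_B = 1.398 mol/dm³; S̃_{B/C} = 0.5963/1.398 = 0.427.

0.427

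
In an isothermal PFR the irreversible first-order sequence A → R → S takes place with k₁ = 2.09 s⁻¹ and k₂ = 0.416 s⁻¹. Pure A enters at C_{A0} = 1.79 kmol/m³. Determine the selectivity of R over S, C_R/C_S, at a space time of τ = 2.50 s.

0.776

Solving the coupled first-order balances gives C_R(τ) = [k₁/(k₂−k₁)]·C_{A0}·(e^(−k₁τ) − e^(−k₂τ)).
e^(−k₁τ) = e^(−2.09×2.50) = e^(−5.225) = 0.005380; e^(−k₂τ) = e^(−1.040) = 0.3535.
C_R = 2.09×1.79/(0.416−2.09) × (0.005380−0.3535) = (-2.235)×(-0.3481) = 0.7779 kmol/m³.
C_A = C_{A0}e^(−k₁τ) = 0.009631 kmol/m³, so C_S = C_{A0}−C_A−C_R = 1.002 kmol/m³; C_R/C_S = 0.776.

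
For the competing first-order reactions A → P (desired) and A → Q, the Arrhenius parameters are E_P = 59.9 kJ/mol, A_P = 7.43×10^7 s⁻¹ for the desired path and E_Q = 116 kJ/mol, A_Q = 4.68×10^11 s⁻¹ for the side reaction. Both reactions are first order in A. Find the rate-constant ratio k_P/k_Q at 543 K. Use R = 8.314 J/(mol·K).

39.6

With equal orders, S_{P/Q} = k_P/k_Q = (A_P/A_Q)·exp[(E_Q−E_P)/(RT)].
(E_Q−E_P)/(RT) = (116−59.9)×10³/(8.314×543) = 56100/4515 = 12.43.
k_P/k_Q = (7.43×10^7/4.68×10^11)·exp(12.43) = 1.588×10^-4 × 2.494×10^5 = 39.6.
Since E_P < E_Q, lowering the temperature improves selectivity toward P.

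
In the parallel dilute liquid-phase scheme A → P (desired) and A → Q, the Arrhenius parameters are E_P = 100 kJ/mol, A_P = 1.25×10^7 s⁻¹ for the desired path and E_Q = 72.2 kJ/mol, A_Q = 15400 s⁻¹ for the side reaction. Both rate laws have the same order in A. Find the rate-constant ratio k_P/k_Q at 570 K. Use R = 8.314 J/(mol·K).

2.30

k_P/k_Q = (A_P/A_Q)·exp[−(E_P−E_Q)/(RT)] = (A_P/A_Q)·exp[(E_Q−E_P)/(RT)].
(E_Q−E_P)/(RT) = (72.2−100)×10³/(8.314×570) = -27800/4739 = -5.866.
k_P/k_Q = (1.25×10^7/15400)·exp(-5.866) = 811.7 × 0.002834 = 2.30.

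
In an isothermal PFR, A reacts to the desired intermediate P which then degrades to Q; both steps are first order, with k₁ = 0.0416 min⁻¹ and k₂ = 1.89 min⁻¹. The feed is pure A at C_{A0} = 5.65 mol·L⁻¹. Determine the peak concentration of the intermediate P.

0.114 mol·L⁻¹

For a first-order series the maximum intermediate yield is C_{P,max}/C_{A0} = (k₁/k₂)^[k₂/(k₂−k₁)].
= (0.0416/1.89)^(1.89/(1.89−0.0416)) = (0.02201)^(1.023) = 0.02020.
C_{P,max} = 0.02020×5.65 = 0.114 mol·L⁻¹.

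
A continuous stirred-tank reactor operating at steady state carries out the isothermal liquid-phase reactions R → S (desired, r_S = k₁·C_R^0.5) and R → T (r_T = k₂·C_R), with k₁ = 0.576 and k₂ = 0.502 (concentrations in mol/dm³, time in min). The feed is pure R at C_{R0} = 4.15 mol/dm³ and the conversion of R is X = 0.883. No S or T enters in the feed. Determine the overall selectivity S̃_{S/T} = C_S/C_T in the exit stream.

1.65

Exit C_R = C_{R0}(1−X) = 4.15×0.117 = 0.4856 mol/dm³.
A CSTR operates uniformly at the exit composition, giving r_S = 0.4014 and r_T = 0.2437 (each k·C_R^n at C_R = 0.4856).
Overall selectivity = C_S/C_T = r_Sτ/(r_Tτ) = r_S/r_T = 1.65.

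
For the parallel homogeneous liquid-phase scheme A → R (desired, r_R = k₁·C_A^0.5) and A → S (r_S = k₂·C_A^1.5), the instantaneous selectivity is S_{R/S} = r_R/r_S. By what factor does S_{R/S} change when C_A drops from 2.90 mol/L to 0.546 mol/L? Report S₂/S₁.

5.31

S_{R/S} = (k₁/k₂)·C_A⁻¹, so S₂/S₁ = (C_{A,2}/C_{A,1})⁻¹.
= 2.90/0.546 = 5.31.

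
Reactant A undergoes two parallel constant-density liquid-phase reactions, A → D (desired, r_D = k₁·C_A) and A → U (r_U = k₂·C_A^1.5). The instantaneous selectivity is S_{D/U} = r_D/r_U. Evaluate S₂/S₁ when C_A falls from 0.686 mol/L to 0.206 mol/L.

S_{D/U} = (k₁/k₂)·C_A^-0.5, so S₂/S₁ = (C_{A,2}/C_{A,1})^-0.5.
= (0.206/0.686)^(-0.5) = (0.3003)^(-0.5) = 1.82.

1.82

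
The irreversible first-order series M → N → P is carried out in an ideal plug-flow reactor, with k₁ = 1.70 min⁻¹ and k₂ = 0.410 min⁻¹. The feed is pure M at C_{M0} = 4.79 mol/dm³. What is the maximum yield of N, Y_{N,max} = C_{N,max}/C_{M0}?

0.636

Evaluating C_N at τ_opt = ln(k₂/k₁)/(k₂−k₁) gives C_{N,max}/C_{M0} = (k₁/k₂)^[k₂/(k₂−k₁)].
= (1.70/0.410)^(0.410/(0.410−1.70)) = (4.146)^(-0.3178) = 0.6363.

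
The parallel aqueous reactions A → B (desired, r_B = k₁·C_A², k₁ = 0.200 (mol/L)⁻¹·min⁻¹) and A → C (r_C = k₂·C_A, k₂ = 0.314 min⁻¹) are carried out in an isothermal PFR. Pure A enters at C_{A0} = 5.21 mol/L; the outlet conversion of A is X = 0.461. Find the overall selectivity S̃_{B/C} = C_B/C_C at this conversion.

C_A = C_{A0}(1−X) = 2.808 mol/L.
Along a PFR/batch, dC_C/dC_A = −r_C/(r_B+r_C) = −k₂/(k₂+k₁·C_A).
Integrating from C_{A0} to C_A: C_C = (0.314/0.200)·ln[(0.314+0.200·5.21)/(0.314+0.200·2.81)] = 1.570·ln(1.356/0.8756) = 0.6866 mol/L.
Then C_B = (C_{A0}−C_A) − C_C = 2.402 − 0.6866 = 1.715 mol/L.
S̃_{B/C} = C_B/C_C = 1.715/0.6866 = 2.50.

2.50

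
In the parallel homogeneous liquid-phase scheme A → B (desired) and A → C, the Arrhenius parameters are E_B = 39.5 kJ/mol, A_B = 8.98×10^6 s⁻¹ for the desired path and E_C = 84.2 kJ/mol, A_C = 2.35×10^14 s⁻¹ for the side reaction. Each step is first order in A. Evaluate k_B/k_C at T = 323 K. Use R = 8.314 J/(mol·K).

0.647

With equal orders, S_{B/C} = k_B/k_C = (A_B/A_C)·exp[(E_C−E_B)/(RT)].
(E_C−E_B)/(RT) = (84.2−39.5)×10³/(8.314×323) = 44700/2685 = 16.65.
k_B/k_C = (8.98×10^6/2.35×10^14)·exp(16.65) = 3.821×10^-8 × 1.694×10^7 = 0.647.
Since E_B < E_C, lowering the temperature improves selectivity toward B.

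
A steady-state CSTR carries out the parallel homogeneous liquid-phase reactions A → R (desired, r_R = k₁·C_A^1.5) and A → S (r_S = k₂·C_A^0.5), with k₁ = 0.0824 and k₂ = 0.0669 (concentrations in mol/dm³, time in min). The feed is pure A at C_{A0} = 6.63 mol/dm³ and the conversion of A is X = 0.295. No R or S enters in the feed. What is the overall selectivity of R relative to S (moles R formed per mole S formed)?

5.76

Exit C_A = C_{A0}(1−X) = 6.63×0.705 = 4.674 mol/dm³.
A CSTR operates uniformly at the exit composition, giving r_R = 0.8327 and r_S = 0.1446 (each k·C_A^n at C_A = 4.674).
Overall selectivity = C_R/C_S = r_Rτ/(r_Sτ) = r_R/r_S = 5.76.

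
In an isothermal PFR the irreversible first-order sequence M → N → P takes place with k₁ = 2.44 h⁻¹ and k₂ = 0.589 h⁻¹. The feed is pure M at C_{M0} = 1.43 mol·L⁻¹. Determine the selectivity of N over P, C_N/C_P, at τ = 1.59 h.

Solving the coupled first-order balances gives C_N(τ) = [k₁/(k₂−k₁)]·C_{M0}·(e^(−k₁τ) − e^(−k₂τ)).
e^(−k₁τ) = e^(−2.44×1.59) = e^(−3.880) = 0.02066; e^(−k₂τ) = e^(−0.9365) = 0.3920.
C_N = 2.44×1.43/(0.589−2.44) × (0.02066−0.3920) = (-1.885)×(-0.3713) = 0.7000 mol·L⁻¹.
C_M = C_{M0}e^(−k₁τ) = 0.02954 mol·L⁻¹, so C_P = C_{M0}−C_M−C_N = 0.7005 mol·L⁻¹; C_N/C_P = 0.999.

0.999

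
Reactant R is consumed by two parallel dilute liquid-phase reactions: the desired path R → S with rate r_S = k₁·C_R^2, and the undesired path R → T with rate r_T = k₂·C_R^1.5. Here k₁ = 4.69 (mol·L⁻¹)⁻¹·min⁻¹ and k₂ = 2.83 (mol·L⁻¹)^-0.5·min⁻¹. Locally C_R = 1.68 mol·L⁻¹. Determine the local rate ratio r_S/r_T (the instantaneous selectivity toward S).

S_{S/T} = r_S/r_T = (k₁·C_R^2)/(k₂·C_R^1.5) = (k₁/k₂)·C_R^0.5.
= (4.69×1.680^2) / (2.83×1.680^1.5) = 13.24/6.162 = 2.15.
Since the desired path is higher order in R, keeping C_R high (PFR or concentrated feed) favours S.

2.15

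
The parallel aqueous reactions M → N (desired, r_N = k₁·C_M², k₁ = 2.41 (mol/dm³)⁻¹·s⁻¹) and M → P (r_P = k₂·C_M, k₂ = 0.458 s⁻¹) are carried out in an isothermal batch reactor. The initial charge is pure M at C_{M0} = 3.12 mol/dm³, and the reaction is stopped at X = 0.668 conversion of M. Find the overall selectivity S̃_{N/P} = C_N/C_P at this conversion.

10.0

C_M = C_{M0}(1−X) = 1.036 mol/dm³.
Along a PFR/batch, dC_P/dC_M = −r_P/(r_N+r_P) = −k₂/(k₂+k₁·C_M).
Integrating from C_{M0} to C_M: C_P = (0.458/2.41)·ln[(0.458+2.41·3.12)/(0.458+2.41·1.04)] = 0.1900·ln(7.977/2.954) = 0.1888 mol/dm³.
Then C_N = (C_{M0}−C_M) − C_P = 2.084 − 0.1888 = 1.895 mol/dm³.
S̃_{N/P} = C_N/C_P = 1.895/0.1888 = 10.0.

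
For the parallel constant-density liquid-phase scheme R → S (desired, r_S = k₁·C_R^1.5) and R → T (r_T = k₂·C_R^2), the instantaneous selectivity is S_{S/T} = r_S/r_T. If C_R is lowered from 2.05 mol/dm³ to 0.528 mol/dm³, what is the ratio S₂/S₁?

S_{S/T} = (k₁/k₂)·C_R^-0.5, so S₂/S₁ = (C_{R,2}/C_{R,1})^-0.5.
= (0.528/2.05)^(-0.5) = (0.2576)^(-0.5) = 1.97.

1.97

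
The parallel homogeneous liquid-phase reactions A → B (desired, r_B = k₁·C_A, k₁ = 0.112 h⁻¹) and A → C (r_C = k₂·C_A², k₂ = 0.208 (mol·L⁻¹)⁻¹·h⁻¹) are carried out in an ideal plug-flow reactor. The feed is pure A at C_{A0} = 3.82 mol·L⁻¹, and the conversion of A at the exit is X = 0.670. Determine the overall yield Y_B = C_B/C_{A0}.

C_A = C_{A0}(1−X) = 1.261 mol·L⁻¹.
Along a PFR/batch, dC_B/dC_A = −r_B/(r_B+r_C) = −k₁/(k₁+k₂·C_A).
Integrating from C_{A0} to C_A: C_B = (0.112/0.208)·ln[(0.112+0.208·3.82)/(0.112+0.208·1.26)] = 0.5385·ln(0.9066/0.3742) = 0.4765 mol·L⁻¹.
Y_B = C_B/C_{A0} = 0.4765/3.82 = 0.125.

0.125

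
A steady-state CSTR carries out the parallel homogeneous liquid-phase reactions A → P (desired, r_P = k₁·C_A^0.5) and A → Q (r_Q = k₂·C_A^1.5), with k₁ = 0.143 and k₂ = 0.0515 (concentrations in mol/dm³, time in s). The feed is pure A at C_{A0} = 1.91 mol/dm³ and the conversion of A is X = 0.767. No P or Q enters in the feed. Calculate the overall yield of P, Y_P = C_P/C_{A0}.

Exit C_A = C_{A0}(1−X) = 1.91×0.233 = 0.4450 mol/dm³.
Rates in a CSTR are evaluated at the outlet concentration: r_P = 0.143×0.4450^0.5 = 0.09540, r_Q = 0.0515×0.4450^1.5 = 0.01529.
Fraction of consumed A going to P: r_P/(r_P+r_Q) = 0.8619.
C_P = 0.8619·C_{A0}·X = 0.8619×1.91×0.767 = 1.26 mol/dm³; Y_P = C_P/C_{A0} = 0.661.

0.661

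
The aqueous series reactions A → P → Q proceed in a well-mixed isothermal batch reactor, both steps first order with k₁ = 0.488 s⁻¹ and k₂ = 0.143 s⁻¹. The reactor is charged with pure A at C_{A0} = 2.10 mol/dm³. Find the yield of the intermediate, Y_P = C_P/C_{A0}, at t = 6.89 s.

For first-order series with pure A initially, C_P(t) = k₁C_{A0}/(k₂−k₁)·(e^(−k₁t) − e^(−k₂t)).
e^(−k₁t) = e^(−0.488×6.89) = e^(−3.362) = 0.03465; e^(−k₂t) = e^(−0.9853) = 0.3733.
C_P = 0.488×2.10/(0.143−0.488) × (0.03465−0.3733) = (-2.970)×(-0.3387) = 1.006 mol/dm³.
Y_P = C_P/C_{A0} = 1.006/2.10 = 0.479.

0.479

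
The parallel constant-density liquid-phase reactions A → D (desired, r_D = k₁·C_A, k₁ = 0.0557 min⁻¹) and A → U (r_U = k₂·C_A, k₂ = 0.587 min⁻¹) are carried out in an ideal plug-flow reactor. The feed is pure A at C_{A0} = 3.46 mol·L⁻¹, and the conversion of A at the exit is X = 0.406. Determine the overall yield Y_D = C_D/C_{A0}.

0.0352

C_A = C_{A0}(1−X) = 2.055 mol·L⁻¹.
Both paths are first order in A, so the instantaneous fraction to D is constant: dC_D/d(−C_A) = k₁/(k₁+k₂) = 0.08667.
C_D = 0.08667·(C_{A0}−C_A) = 0.08667×1.405 = 0.122 mol·L⁻¹.
Y_D = C_D/C_{A0} = 0.1217/3.46 = 0.0352.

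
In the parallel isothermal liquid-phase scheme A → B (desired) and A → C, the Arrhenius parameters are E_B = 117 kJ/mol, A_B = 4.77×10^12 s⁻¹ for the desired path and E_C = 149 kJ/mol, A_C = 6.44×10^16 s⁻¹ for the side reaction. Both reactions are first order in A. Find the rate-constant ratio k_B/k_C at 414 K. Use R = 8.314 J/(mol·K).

With equal orders, S_{B/C} = k_B/k_C = (A_B/A_C)·exp[(E_C−E_B)/(RT)].
(E_C−E_B)/(RT) = (149−117)×10³/(8.314×414) = 32000/3442 = 9.297.
k_B/k_C = (4.77×10^12/6.44×10^16)·exp(9.297) = 7.407×10^-5 × 10905 = 0.808.
Since E_B < E_C, lowering the temperature improves selectivity toward B.

0.808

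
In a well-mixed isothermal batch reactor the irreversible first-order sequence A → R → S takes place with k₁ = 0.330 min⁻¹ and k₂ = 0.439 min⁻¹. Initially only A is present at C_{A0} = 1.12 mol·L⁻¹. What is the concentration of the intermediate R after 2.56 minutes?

0.355 mol·L⁻¹

For first-order series with pure A initially, C_R(t) = k₁C_{A0}/(k₂−k₁)·(e^(−k₁t) − e^(−k₂t)).
e^(−k₁t) = e^(−0.330×2.56) = e^(−0.8448) = 0.4296; e^(−k₂t) = e^(−1.124) = 0.3250.
C_R = 0.330×1.12/(0.439−0.330) × (0.4296−0.3250) = 3.391×0.1046 = 0.3547 mol·L⁻¹.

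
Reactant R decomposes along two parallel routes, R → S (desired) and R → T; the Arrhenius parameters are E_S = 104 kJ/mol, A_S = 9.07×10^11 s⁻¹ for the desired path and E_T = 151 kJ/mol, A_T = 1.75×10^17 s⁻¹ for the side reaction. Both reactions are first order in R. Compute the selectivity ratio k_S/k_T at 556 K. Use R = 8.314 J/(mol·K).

0.135

With equal orders, S_{S/T} = k_S/k_T = (A_S/A_T)·exp[(E_T−E_S)/(RT)].
(E_T−E_S)/(RT) = (151−104)×10³/(8.314×556) = 47000/4623 = 10.17.
k_S/k_T = (9.07×10^11/1.75×10^17)·exp(10.17) = 5.183×10^-6 × 26042 = 0.135.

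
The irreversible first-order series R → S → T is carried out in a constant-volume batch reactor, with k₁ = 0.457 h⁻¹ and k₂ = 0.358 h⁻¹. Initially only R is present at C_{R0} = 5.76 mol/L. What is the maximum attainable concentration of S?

2.38 mol/L

At the optimum, C_{S,max}/C_{R0} = (k₁/k₂)^[k₂/(k₂−k₁)].
= (0.457/0.358)^(0.358/(0.358−0.457)) = (1.277)^(-3.616) = 0.4136.
C_{S,max} = 0.4136×5.76 = 2.38 mol/L.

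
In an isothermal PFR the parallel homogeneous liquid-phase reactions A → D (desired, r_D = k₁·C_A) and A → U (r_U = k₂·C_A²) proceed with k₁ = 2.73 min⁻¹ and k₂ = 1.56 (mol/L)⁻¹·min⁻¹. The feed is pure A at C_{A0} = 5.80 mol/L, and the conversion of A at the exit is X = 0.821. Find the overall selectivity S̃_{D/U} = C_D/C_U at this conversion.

0.578

C_A = C_{A0}(1−X) = 1.038 mol/L.
Along a PFR/batch, dC_D/dC_A = −r_D/(r_D+r_U) = −k₁/(k₁+k₂·C_A).
Integrating from C_{A0} to C_A: C_D = (2.73/1.56)·ln[(2.73+1.56·5.80)/(2.73+1.56·1.04)] = 1.750·ln(11.78/4.350) = 1.743 mol/L.
C_U = (C_{A0}−C_A)−C_D = 3.019 mol/L; S̃_{D/U} = 1.743/3.019 = 0.578.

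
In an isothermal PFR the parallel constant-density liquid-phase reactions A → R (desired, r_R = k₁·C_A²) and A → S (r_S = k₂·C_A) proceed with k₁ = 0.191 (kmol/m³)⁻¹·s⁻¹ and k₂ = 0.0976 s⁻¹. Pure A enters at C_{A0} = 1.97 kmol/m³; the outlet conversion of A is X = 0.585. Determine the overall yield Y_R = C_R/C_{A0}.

0.423

C_A = C_{A0}(1−X) = 0.8176 kmol/m³.
Along a PFR/batch, dC_S/dC_A = −r_S/(r_R+r_S) = −k₂/(k₂+k₁·C_A).
Integrating from C_{A0} to C_A: C_S = (0.0976/0.191)·ln[(0.0976+0.191·1.97)/(0.0976+0.191·0.818)] = 0.5110·ln(0.4739/0.2538) = 0.3192 kmol/m³.
Then C_R = (C_{A0}−C_A) − C_S = 1.152 − 0.3192 = 0.8333 kmol/m³.
Y_R = C_R/C_{A0} = 0.8333/1.97 = 0.423.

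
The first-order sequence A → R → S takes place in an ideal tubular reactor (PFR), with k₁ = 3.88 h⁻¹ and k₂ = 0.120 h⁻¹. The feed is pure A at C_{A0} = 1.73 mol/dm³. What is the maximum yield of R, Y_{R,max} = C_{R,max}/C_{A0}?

0.895

Evaluating C_R at τ_opt = ln(k₂/k₁)/(k₂−k₁) gives C_{R,max}/C_{A0} = (k₁/k₂)^[k₂/(k₂−k₁)].
= (3.88/0.120)^(0.120/(0.120−3.88)) = (32.33)^(-0.03191) = 0.8950.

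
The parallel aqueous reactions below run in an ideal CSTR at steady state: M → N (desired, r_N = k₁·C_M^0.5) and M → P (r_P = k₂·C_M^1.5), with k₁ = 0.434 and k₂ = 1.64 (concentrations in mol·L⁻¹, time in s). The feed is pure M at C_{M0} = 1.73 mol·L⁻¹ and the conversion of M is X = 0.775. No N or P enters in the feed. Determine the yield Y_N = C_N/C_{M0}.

0.314

Exit C_M = C_{M0}(1−X) = 1.73×0.225 = 0.3892 mol·L⁻¹.
Rates in a CSTR are evaluated at the outlet concentration: r_N = 0.434×0.3892^0.5 = 0.2708, r_P = 1.64×0.3892^1.5 = 0.3983.
Fraction of consumed M going to N: r_N/(r_N+r_P) = 0.4047.
C_N = 0.4047·C_{M0}·X = 0.4047×1.73×0.775 = 0.543 mol·L⁻¹; Y_N = C_N/C_{M0} = 0.314.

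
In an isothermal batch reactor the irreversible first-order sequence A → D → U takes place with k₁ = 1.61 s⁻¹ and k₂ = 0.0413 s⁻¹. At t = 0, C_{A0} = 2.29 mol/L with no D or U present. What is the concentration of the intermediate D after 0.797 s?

For first-order series with pure A initially, C_D(t) = k₁C_{A0}/(k₂−k₁)·(e^(−k₁t) − e^(−k₂t)).
e^(−k₁t) = e^(−1.61×0.797) = e^(−1.283) = 0.2772; e^(−k₂t) = e^(−0.03292) = 0.9676.
C_D = 1.61×2.29/(0.0413−1.61) × (0.2772−0.9676) = (-2.350)×(-0.6905) = 1.623 mol/L.

1.62 mol/L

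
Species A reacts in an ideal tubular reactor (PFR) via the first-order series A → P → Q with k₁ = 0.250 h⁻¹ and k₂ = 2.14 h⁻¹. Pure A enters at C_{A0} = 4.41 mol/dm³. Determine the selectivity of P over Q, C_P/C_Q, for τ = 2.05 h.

The intermediate concentration in a first-order A→B→C sequence is C_P = k₁C_{A0}(e^(−k₁τ) − e^(−k₂τ))/(k₂−k₁).
e^(−k₁τ) = e^(−0.250×2.05) = e^(−0.5125) = 0.5990; e^(−k₂τ) = e^(−4.387) = 0.01244.
C_P = 0.250×4.41/(2.14−0.250) × (0.5990−0.01244) = 0.5833×0.5866 = 0.3422 mol/dm³.
C_A = C_{A0}e^(−k₁τ) = 2.642 mol/dm³, so C_Q = C_{A0}−C_A−C_P = 1.426 mol/dm³; C_P/C_Q = 0.240.

0.240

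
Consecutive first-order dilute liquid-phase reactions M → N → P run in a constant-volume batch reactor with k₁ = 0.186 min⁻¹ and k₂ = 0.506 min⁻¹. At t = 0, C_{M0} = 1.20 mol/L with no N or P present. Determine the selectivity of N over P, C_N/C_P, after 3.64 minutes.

Solving the coupled first-order balances gives C_N(t) = [k₁/(k₂−k₁)]·C_{M0}·(e^(−k₁t) − e^(−k₂t)).
e^(−k₁t) = e^(−0.186×3.64) = e^(−0.6770) = 0.5081; e^(−k₂t) = e^(−1.842) = 0.1585.
C_N = 0.186×1.20/(0.506−0.186) × (0.5081−0.1585) = 0.6975×0.3496 = 0.2438 mol/L.
C_M = C_{M0}e^(−k₁t) = 0.6097 mol/L, so C_P = C_{M0}−C_M−C_N = 0.3464 mol/L; C_N/C_P = 0.704.

0.704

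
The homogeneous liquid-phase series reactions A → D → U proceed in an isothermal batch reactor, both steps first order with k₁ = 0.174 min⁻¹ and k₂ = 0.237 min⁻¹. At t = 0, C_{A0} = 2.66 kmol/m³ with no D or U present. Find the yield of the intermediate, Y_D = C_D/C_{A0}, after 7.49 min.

0.282

Solving the coupled first-order balances gives C_D(t) = [k₁/(k₂−k₁)]·C_{A0}·(e^(−k₁t) − e^(−k₂t)).
e^(−k₁t) = e^(−0.174×7.49) = e^(−1.303) = 0.2716; e^(−k₂t) = e^(−1.775) = 0.1695.
C_D = 0.174×2.66/(0.237−0.174) × (0.2716−0.1695) = 7.347×0.1022 = 0.7507 kmol/m³.
Y_D = C_D/C_{A0} = 0.7507/2.66 = 0.282.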